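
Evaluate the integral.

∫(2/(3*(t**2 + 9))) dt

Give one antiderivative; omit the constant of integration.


Answer: 2*atan(t/3)/9.


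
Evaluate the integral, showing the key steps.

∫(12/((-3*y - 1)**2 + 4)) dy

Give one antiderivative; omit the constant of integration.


Step 1. Substitute u = -3*y - 1, turning ∫(12/((-3*y - 1)**2 + 4)) dy into ∫(-4/(u**2 + 4)) du: now ∫(-4/(u**2 + 4)) du.
Step 2. Evaluate the standard form: now -2*atan(u/2).
Step 3. Substitute back u = -3*y - 1: now 2*atan(3*y/2 + 1/2).
Answer: 2*atan(3*y/2 + 1/2).


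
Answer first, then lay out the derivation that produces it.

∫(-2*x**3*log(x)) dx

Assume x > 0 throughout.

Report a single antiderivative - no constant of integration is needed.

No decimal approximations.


The answer is -x**4*log(x)/2 + x**4/8.
Step 1. Integrate ∫(-2*x**3*log(x)) dx by parts with u = log(x), dv = (-2*x**3) dx, so v = -x**4/2 [assuming x > 0]: now -x**4*log(x)/2 + ∫(x**3/2) dx.
Step 2. Evaluate the standard form: now -x**4*log(x)/2 + x**4/8.
Answer: -x**4*log(x)/2 + x**4/8.


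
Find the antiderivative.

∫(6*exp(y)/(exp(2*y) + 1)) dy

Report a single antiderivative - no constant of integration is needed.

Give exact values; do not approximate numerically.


Answer: 6*atan(exp(y)).


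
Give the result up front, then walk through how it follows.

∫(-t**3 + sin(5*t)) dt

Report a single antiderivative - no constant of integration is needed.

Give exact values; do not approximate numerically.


The answer is -t**4/4 - cos(5*t)/5.
Step 1. Rewrite: now ∫(-t**3) dt + ∫(sin(5*t)) dt.
Step 2. Evaluate the standard form: now -cos(5*t)/5 + ∫(-t**3) dt.
Step 3. Evaluate the standard form: now -t**4/4 - cos(5*t)/5.
Answer: -t**4/4 - cos(5*t)/5.


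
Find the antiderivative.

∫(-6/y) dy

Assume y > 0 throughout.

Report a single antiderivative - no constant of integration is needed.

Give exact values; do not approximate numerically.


Answer: -6*log(y).


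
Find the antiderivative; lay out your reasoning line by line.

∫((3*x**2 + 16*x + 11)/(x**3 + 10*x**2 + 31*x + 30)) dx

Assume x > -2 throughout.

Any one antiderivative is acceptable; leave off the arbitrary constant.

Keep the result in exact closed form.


Step 1. Decompose ∫((3*x**2 + 16*x + 11)/(x**3 + 10*x**2 + 31*x + 30)) dx by partial fractions, (3*x**2 + 16*x + 11)/(x**3 + 10*x**2 + 31*x + 30) = 1/(x + 5) + 5/(x + 3) - 3/(x + 2): now ∫(-3/(x + 2)) dx + ∫(5/(x + 3)) dx + ∫(1/(x + 5)) dx.
Step 2. Evaluate the standard form [assuming x > -5]: now log(x + 5) + ∫(-3/(x + 2)) dx + ∫(5/(x + 3)) dx.
Step 3. Evaluate the standard form [assuming x > -2]: now -3*log(x + 2) + log(x + 5) + ∫(5/(x + 3)) dx.
Step 4. Evaluate the standard form [assuming x > -3]: now -3*log(x + 2) + 5*log(x + 3) + log(x + 5).
Answer: -3*log(x + 2) + 5*log(x + 3) + log(x + 5).


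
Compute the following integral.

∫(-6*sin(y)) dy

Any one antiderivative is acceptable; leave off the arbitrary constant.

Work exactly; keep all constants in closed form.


Answer: 6*cos(y).


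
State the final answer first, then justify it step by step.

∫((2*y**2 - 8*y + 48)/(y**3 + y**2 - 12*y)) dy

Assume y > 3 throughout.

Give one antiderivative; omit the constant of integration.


The answer is -4*log(y) + 2*log(y - 3) + 4*log(y + 4).
Step 1. Decompose ∫((2*y**2 - 8*y + 48)/(y**3 + y**2 - 12*y)) dy by partial fractions, (2*y**2 - 8*y + 48)/(y**3 + y**2 - 12*y) = 4/(y + 4) + 2/(y - 3) - 4/y: now ∫(-4/y) dy + ∫(2/(y - 3)) dy + ∫(4/(y + 4)) dy.
Step 2. Evaluate the standard form [assuming y > 0]: now -4*log(y) + ∫(2/(y - 3)) dy + ∫(4/(y + 4)) dy.
Step 3. Evaluate the standard form [assuming y > -4]: now -4*log(y) + 4*log(y + 4) + ∫(2/(y - 3)) dy.
Step 4. Evaluate the standard form [assuming y > 3]: now -4*log(y) + 2*log(y - 3) + 4*log(y + 4).
Answer: -4*log(y) + 2*log(y - 3) + 4*log(y + 4).


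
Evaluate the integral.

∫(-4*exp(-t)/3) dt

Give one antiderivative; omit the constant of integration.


Answer: 4*exp(-t)/3.


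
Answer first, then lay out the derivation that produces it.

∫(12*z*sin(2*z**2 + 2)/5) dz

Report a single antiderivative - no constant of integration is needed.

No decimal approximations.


The answer is -3*cos(2*z**2 + 2)/5.
Step 1. Substitute u = z**2 + 1, turning ∫(12*z*sin(2*z**2 + 2)/5) dz into ∫(6*sin(2*u)/5) du: now ∫(6*sin(2*u)/5) du.
Step 2. Evaluate the standard form: now -3*cos(2*u)/5.
Step 3. Substitute back u = z**2 + 1: now -3*cos(2*z**2 + 2)/5.
Answer: -3*cos(2*z**2 + 2)/5.


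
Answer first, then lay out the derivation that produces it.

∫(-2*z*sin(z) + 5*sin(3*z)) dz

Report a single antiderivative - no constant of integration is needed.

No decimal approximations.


The answer is 2*z*cos(z) - 2*sin(z) - 5*cos(3*z)/3.
Step 1. Rewrite: now ∫(-2*z*sin(z)) dz + ∫(5*sin(3*z)) dz.
Step 2. Evaluate the standard form: now -5*cos(3*z)/3 + ∫(-2*z*sin(z)) dz.
Step 3. Integrate ∫(-2*z*sin(z)) dz by parts with u = z, dv = (-2*sin(z)) dz, so v = 2*cos(z): now 2*z*cos(z) - 5*cos(3*z)/3 + ∫(-2*cos(z)) dz.
Step 4. Evaluate the standard form: now 2*z*cos(z) - 2*sin(z) - 5*cos(3*z)/3.
Answer: 2*z*cos(z) - 2*sin(z) - 5*cos(3*z)/3.


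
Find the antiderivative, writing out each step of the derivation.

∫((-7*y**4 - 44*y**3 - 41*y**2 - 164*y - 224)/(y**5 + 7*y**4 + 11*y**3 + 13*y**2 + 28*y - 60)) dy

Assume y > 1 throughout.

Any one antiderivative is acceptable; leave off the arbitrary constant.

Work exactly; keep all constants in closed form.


Step 1. Decompose ∫((-7*y**4 - 44*y**3 - 41*y**2 - 164*y - 224)/(y**5 + 7*y**4 + 11*y**3 + 13*y**2 + 28*y - 60)) dy by partial fractions, (-7*y**4 - 44*y**3 - 41*y**2 - 164*y - 224)/(y**5 + 7*y**4 + 11*y**3 + 13*y**2 + 28*y - 60) = 4/(y**2 + 4) + 2/(y + 5) - 5/(y + 3) - 4/(y - 1): now ∫(-4/(y - 1)) dy + ∫(-5/(y + 3)) dy + ∫(2/(y + 5)) dy + ∫(4/(y**2 + 4)) dy.
Step 2. Evaluate the standard form [assuming y > -5]: now 2*log(y + 5) + ∫(-4/(y - 1)) dy + ∫(-5/(y + 3)) dy + ∫(4/(y**2 + 4)) dy.
Step 3. Evaluate the standard form [assuming y > -3]: now -5*log(y + 3) + 2*log(y + 5) + ∫(-4/(y - 1)) dy + ∫(4/(y**2 + 4)) dy.
Step 4. Evaluate the standard form [assuming y > 1]: now -4*log(y - 1) - 5*log(y + 3) + 2*log(y + 5) + ∫(4/(y**2 + 4)) dy.
Step 5. Evaluate the standard form: now -4*log(y - 1) - 5*log(y + 3) + 2*log(y + 5) + 2*atan(y/2).
Answer: -4*log(y - 1) - 5*log(y + 3) + 2*log(y + 5) + 2*atan(y/2).


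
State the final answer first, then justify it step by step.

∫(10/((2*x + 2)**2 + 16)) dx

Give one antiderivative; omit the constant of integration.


The answer is 5*atan(x/2 + 1/2)/4.
Step 1. Substitute u = 2*x + 2, turning ∫(10/((2*x + 2)**2 + 16)) dx into ∫(5/(u**2 + 16)) du: now ∫(5/(u**2 + 16)) du.
Step 2. Evaluate the standard form: now 5*atan(u/4)/4.
Step 3. Substitute back u = 2*x + 2: now 5*atan(x/2 + 1/2)/4.
Answer: 5*atan(x/2 + 1/2)/4.


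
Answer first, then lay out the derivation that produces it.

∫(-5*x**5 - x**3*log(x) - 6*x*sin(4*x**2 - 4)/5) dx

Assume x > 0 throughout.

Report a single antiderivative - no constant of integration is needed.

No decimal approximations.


The answer is -5*x**6/6 - x**4*log(x)/4 + x**4/16 + 3*cos(4*x**2 - 4)/20.
Step 1. Rewrite: now ∫(-5*x**5) dx + ∫(-6*x*sin(4*x**2 - 4)/5) dx + ∫(-x**3*log(x)) dx.
Step 2. Evaluate the standard form: now -5*x**6/6 + ∫(-6*x*sin(4*x**2 - 4)/5) dx + ∫(-x**3*log(x)) dx.
Step 3. Integrate ∫(-x**3*log(x)) dx by parts with u = log(x), dv = (-x**3) dx, so v = -x**4/4 [assuming x > 0]: now -5*x**6/6 - x**4*log(x)/4 + ∫(x**3/4) dx + ∫(-6*x*sin(4*x**2 - 4)/5) dx.
Step 4. Evaluate the standard form: now -5*x**6/6 - x**4*log(x)/4 + x**4/16 + ∫(-6*x*sin(4*x**2 - 4)/5) dx.
Step 5. Substitute u = x**2 - 1, turning ∫(-6*x*sin(4*x**2 - 4)/5) dx into ∫(-3*sin(4*u)/5) du: now -5*x**6/6 - x**4*log(x)/4 + x**4/16 + ∫(-3*sin(4*u)/5) du.
Step 6. Evaluate the standard form: now -5*x**6/6 - x**4*log(x)/4 + x**4/16 + 3*cos(4*u)/20.
Step 7. Substitute back u = x**2 - 1: now -5*x**6/6 - x**4*log(x)/4 + x**4/16 + 3*cos(4*x**2 - 4)/20.
Answer: -5*x**6/6 - x**4*log(x)/4 + x**4/16 + 3*cos(4*x**2 - 4)/20.


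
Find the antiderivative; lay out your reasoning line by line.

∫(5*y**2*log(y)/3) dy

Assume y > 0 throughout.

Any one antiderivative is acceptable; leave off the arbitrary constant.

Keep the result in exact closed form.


Step 1. Integrate ∫(5*y**2*log(y)/3) dy by parts with u = log(y), dv = (5*y**2/3) dy, so v = 5*y**3/9 [assuming y > 0]: now 5*y**3*log(y)/9 + ∫(-5*y**2/9) dy.
Step 2. Evaluate the standard form: now 5*y**3*log(y)/9 - 5*y**3/27.
Answer: 5*y**3*log(y)/9 - 5*y**3/27.


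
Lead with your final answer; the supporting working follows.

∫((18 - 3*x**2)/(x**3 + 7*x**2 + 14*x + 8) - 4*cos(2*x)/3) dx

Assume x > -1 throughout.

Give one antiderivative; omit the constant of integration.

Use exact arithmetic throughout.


The answer is 5*log(x + 1) - 3*log(x + 2) - 5*log(x + 4) - 2*sin(2*x)/3.
Step 1. Rewrite: now ∫((18 - 3*x**2)/(x**3 + 7*x**2 + 14*x + 8)) dx + ∫(-4*cos(2*x)/3) dx.
Step 2. Evaluate the standard form: now -2*sin(2*x)/3 + ∫((18 - 3*x**2)/(x**3 + 7*x**2 + 14*x + 8)) dx.
Step 3. Decompose ∫((18 - 3*x**2)/(x**3 + 7*x**2 + 14*x + 8)) dx by partial fractions, (18 - 3*x**2)/(x**3 + 7*x**2 + 14*x + 8) = -5/(x + 4) - 3/(x + 2) + 5/(x + 1): now -2*sin(2*x)/3 + ∫(5/(x + 1)) dx + ∫(-3/(x + 2)) dx + ∫(-5/(x + 4)) dx.
Step 4. Evaluate the standard form [assuming x > -4]: now -5*log(x + 4) - 2*sin(2*x)/3 + ∫(5/(x + 1)) dx + ∫(-3/(x + 2)) dx.
Step 5. Evaluate the standard form [assuming x > -1]: now 5*log(x + 1) - 5*log(x + 4) - 2*sin(2*x)/3 + ∫(-3/(x + 2)) dx.
Step 6. Evaluate the standard form [assuming x > -2]: now 5*log(x + 1) - 3*log(x + 2) - 5*log(x + 4) - 2*sin(2*x)/3.
Answer: 5*log(x + 1) - 3*log(x + 2) - 5*log(x + 4) - 2*sin(2*x)/3.


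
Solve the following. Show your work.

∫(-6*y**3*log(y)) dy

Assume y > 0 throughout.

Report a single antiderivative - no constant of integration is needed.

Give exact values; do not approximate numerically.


Step 1. Integrate ∫(-6*y**3*log(y)) dy by parts with u = log(y), dv = (-6*y**3) dy, so v = -3*y**4/2 [assuming y > 0]: now -3*y**4*log(y)/2 + ∫(3*y**3/2) dy.
Step 2. Evaluate the standard form: now -3*y**4*log(y)/2 + 3*y**4/8.
Answer: -3*y**4*log(y)/2 + 3*y**4/8.


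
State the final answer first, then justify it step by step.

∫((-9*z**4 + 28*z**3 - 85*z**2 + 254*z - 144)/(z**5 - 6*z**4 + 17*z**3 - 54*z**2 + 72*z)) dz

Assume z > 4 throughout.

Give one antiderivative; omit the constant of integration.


The answer is -2*log(z) - 5*log(z - 4) - 2*log(z - 2) - 2*atan(z/3)/3.
Step 1. Decompose ∫((-9*z**4 + 28*z**3 - 85*z**2 + 254*z - 144)/(z**5 - 6*z**4 + 17*z**3 - 54*z**2 + 72*z)) dz by partial fractions, (-9*z**4 + 28*z**3 - 85*z**2 + 254*z - 144)/(z**5 - 6*z**4 + 17*z**3 - 54*z**2 + 72*z) = -2/(z**2 + 9) - 2/(z - 2) - 5/(z - 4) - 2/z: now ∫(-2/z) dz + ∫(-5/(z - 4)) dz + ∫(-2/(z - 2)) dz + ∫(-2/(z**2 + 9)) dz.
Step 2. Evaluate the standard form [assuming z > 4]: now -5*log(z - 4) + ∫(-2/z) dz + ∫(-2/(z - 2)) dz + ∫(-2/(z**2 + 9)) dz.
Step 3. Evaluate the standard form [assuming z > 2]: now -5*log(z - 4) - 2*log(z - 2) + ∫(-2/z) dz + ∫(-2/(z**2 + 9)) dz.
Step 4. Evaluate the standard form [assuming z > 0]: now -2*log(z) - 5*log(z - 4) - 2*log(z - 2) + ∫(-2/(z**2 + 9)) dz.
Step 5. Evaluate the standard form: now -2*log(z) - 5*log(z - 4) - 2*log(z - 2) - 2*atan(z/3)/3.
Answer: -2*log(z) - 5*log(z - 4) - 2*log(z - 2) - 2*atan(z/3)/3.


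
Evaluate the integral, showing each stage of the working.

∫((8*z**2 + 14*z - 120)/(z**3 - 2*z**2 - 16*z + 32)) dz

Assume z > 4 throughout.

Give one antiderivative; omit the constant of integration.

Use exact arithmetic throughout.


Step 1. Decompose ∫((8*z**2 + 14*z - 120)/(z**3 - 2*z**2 - 16*z + 32)) dz by partial fractions, (8*z**2 + 14*z - 120)/(z**3 - 2*z**2 - 16*z + 32) = -1/(z + 4) + 5/(z - 2) + 4/(z - 4): now ∫(4/(z - 4)) dz + ∫(5/(z - 2)) dz + ∫(-1/(z + 4)) dz.
Step 2. Evaluate the standard form [assuming z > 2]: now 5*log(z - 2) + ∫(4/(z - 4)) dz + ∫(-1/(z + 4)) dz.
Step 3. Evaluate the standard form [assuming z > 4]: now 4*log(z - 4) + 5*log(z - 2) + ∫(-1/(z + 4)) dz.
Step 4. Evaluate the standard form [assuming z > -4]: now 4*log(z - 4) + 5*log(z - 2) - log(z + 4).
Answer: 4*log(z - 4) + 5*log(z - 2) - log(z + 4).


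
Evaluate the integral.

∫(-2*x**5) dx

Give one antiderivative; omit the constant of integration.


Answer: -x**6/3.


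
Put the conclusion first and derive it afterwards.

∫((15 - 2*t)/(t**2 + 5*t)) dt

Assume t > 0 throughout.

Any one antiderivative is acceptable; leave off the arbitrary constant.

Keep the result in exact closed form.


The answer is 3*log(t) - 5*log(t + 5).
Step 1. Decompose ∫((15 - 2*t)/(t**2 + 5*t)) dt by partial fractions, (15 - 2*t)/(t**2 + 5*t) = -5/(t + 5) + 3/t: now ∫(3/t) dt + ∫(-5/(t + 5)) dt.
Step 2. Evaluate the standard form [assuming t > -5]: now -5*log(t + 5) + ∫(3/t) dt.
Step 3. Evaluate the standard form [assuming t > 0]: now 3*log(t) - 5*log(t + 5).
Answer: 3*log(t) - 5*log(t + 5).


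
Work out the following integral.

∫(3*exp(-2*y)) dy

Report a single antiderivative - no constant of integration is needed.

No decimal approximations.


Answer: -3*exp(-2*y)/2.


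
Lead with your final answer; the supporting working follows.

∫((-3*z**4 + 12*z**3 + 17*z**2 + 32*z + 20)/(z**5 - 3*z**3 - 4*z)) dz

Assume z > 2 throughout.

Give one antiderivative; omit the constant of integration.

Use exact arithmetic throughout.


The answer is -5*log(z) + 5*log(z - 2) - 3*log(z + 2) - 4*atan(z).
Step 1. Decompose ∫((-3*z**4 + 12*z**3 + 17*z**2 + 32*z + 20)/(z**5 - 3*z**3 - 4*z)) dz by partial fractions, (-3*z**4 + 12*z**3 + 17*z**2 + 32*z + 20)/(z**5 - 3*z**3 - 4*z) = -4/(z**2 + 1) - 3/(z + 2) + 5/(z - 2) - 5/z: now ∫(-5/z) dz + ∫(5/(z - 2)) dz + ∫(-3/(z + 2)) dz + ∫(-4/(z**2 + 1)) dz.
Step 2. Evaluate the standard form [assuming z > 2]: now 5*log(z - 2) + ∫(-5/z) dz + ∫(-3/(z + 2)) dz + ∫(-4/(z**2 + 1)) dz.
Step 3. Evaluate the standard form [assuming z > -2]: now 5*log(z - 2) - 3*log(z + 2) + ∫(-5/z) dz + ∫(-4/(z**2 + 1)) dz.
Step 4. Evaluate the standard form [assuming z > 0]: now -5*log(z) + 5*log(z - 2) - 3*log(z + 2) + ∫(-4/(z**2 + 1)) dz.
Step 5. Evaluate the standard form: now -5*log(z) + 5*log(z - 2) - 3*log(z + 2) - 4*atan(z).
Answer: -5*log(z) + 5*log(z - 2) - 3*log(z + 2) - 4*atan(z).


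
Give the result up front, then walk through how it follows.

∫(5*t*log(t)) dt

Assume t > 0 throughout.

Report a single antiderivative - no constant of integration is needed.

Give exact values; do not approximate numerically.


The answer is 5*t**2*log(t)/2 - 5*t**2/4.
Step 1. Integrate ∫(5*t*log(t)) dt by parts with u = log(t), dv = (5*t) dt, so v = 5*t**2/2 [assuming t > 0]: now 5*t**2*log(t)/2 + ∫(-5*t/2) dt.
Step 2. Evaluate the standard form: now 5*t**2*log(t)/2 - 5*t**2/4.
Answer: 5*t**2*log(t)/2 - 5*t**2/4.


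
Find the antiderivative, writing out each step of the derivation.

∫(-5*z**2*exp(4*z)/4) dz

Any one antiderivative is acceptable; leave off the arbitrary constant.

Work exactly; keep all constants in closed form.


Step 1. Integrate ∫(-5*z**2*exp(4*z)/4) dz by parts with u = z**2, dv = (-5*exp(4*z)/4) dz, so v = -5*exp(4*z)/16: now -5*z**2*exp(4*z)/16 + ∫(5*z*exp(4*z)/8) dz.
Step 2. Integrate ∫(5*z*exp(4*z)/8) dz by parts with u = z, dv = (5*exp(4*z)/8) dz, so v = 5*exp(4*z)/32: now -5*z**2*exp(4*z)/16 + 5*z*exp(4*z)/32 + ∫(-5*exp(4*z)/32) dz.
Step 3. Evaluate the standard form: now -5*z**2*exp(4*z)/16 + 5*z*exp(4*z)/32 - 5*exp(4*z)/128.
Answer: -5*z**2*exp(4*z)/16 + 5*z*exp(4*z)/32 - 5*exp(4*z)/128.


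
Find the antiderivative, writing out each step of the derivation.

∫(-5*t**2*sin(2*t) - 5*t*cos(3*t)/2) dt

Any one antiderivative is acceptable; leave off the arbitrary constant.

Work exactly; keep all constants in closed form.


Step 1. Rewrite: now ∫(-5*t*cos(3*t)/2) dt + ∫(-5*t**2*sin(2*t)) dt.
Step 2. Integrate ∫(-5*t*cos(3*t)/2) dt by parts with u = t, dv = (-5*cos(3*t)/2) dt, so v = -5*sin(3*t)/6: now -5*t*sin(3*t)/6 + ∫(-5*t**2*sin(2*t)) dt + ∫(5*sin(3*t)/6) dt.
Step 3. Evaluate the standard form: now -5*t*sin(3*t)/6 - 5*cos(3*t)/18 + ∫(-5*t**2*sin(2*t)) dt.
Step 4. Integrate ∫(-5*t**2*sin(2*t)) dt by parts with u = t**2, dv = (-5*sin(2*t)) dt, so v = 5*cos(2*t)/2: now 5*t**2*cos(2*t)/2 - 5*t*sin(3*t)/6 - 5*cos(3*t)/18 + ∫(-5*t*cos(2*t)) dt.
Step 5. Integrate ∫(-5*t*cos(2*t)) dt by parts with u = t, dv = (-5*cos(2*t)) dt, so v = -5*sin(2*t)/2: now 5*t**2*cos(2*t)/2 - 5*t*sin(2*t)/2 - 5*t*sin(3*t)/6 - 5*cos(3*t)/18 + ∫(5*sin(2*t)/2) dt.
Step 6. Evaluate the standard form: now 5*t**2*cos(2*t)/2 - 5*t*sin(2*t)/2 - 5*t*sin(3*t)/6 - 5*cos(2*t)/4 - 5*cos(3*t)/18.
Answer: 5*t**2*cos(2*t)/2 - 5*t*sin(2*t)/2 - 5*t*sin(3*t)/6 - 5*cos(2*t)/4 - 5*cos(3*t)/18.


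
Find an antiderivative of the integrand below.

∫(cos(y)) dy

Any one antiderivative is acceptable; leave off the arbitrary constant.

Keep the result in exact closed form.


Answer: sin(y).


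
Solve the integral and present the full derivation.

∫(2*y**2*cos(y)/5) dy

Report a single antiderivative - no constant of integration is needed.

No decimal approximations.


Step 1. Integrate ∫(2*y**2*cos(y)/5) dy by parts with u = y**2, dv = (2*cos(y)/5) dy, so v = 2*sin(y)/5: now 2*y**2*sin(y)/5 + ∫(-4*y*sin(y)/5) dy.
Step 2. Integrate ∫(-4*y*sin(y)/5) dy by parts with u = y, dv = (-4*sin(y)/5) dy, so v = 4*cos(y)/5: now 2*y**2*sin(y)/5 + 4*y*cos(y)/5 + ∫(-4*cos(y)/5) dy.
Step 3. Evaluate the standard form: now 2*y**2*sin(y)/5 + 4*y*cos(y)/5 - 4*sin(y)/5.
Answer: 2*y**2*sin(y)/5 + 4*y*cos(y)/5 - 4*sin(y)/5.


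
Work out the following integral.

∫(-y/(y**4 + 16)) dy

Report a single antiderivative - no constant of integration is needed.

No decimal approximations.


Answer: -atan(y**2/4)/8.


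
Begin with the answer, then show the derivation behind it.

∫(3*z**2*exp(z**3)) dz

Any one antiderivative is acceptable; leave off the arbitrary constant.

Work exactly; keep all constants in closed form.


The answer is exp(z**3).
Step 1. Substitute u = z**3, turning ∫(3*z**2*exp(z**3)) dz into ∫(exp(u)) du: now ∫(exp(u)) du.
Step 2. Evaluate the standard form: now exp(u).
Step 3. Substitute back u = z**3: now exp(z**3).
Answer: exp(z**3).


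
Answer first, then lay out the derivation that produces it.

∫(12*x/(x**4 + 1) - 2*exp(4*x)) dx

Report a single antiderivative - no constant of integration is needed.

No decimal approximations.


The answer is -exp(4*x)/2 + 6*atan(x**2).
Step 1. Rewrite: now ∫(12*x/(x**4 + 1)) dx + ∫(-2*exp(4*x)) dx.
Step 2. Substitute u = x**2, turning ∫(12*x/(x**4 + 1)) dx into ∫(6/(u**2 + 1)) du: now ∫(6/(u**2 + 1)) du + ∫(-2*exp(4*x)) dx.
Step 3. Evaluate the standard form: now 6*atan(u) + ∫(-2*exp(4*x)) dx.
Step 4. Substitute back u = x**2: now 6*atan(x**2) + ∫(-2*exp(4*x)) dx.
Step 5. Evaluate the standard form: now -exp(4*x)/2 + 6*atan(x**2).
Answer: -exp(4*x)/2 + 6*atan(x**2).


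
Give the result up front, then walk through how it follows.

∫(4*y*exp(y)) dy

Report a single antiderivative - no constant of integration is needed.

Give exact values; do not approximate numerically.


The answer is 4*y*exp(y) - 4*exp(y).
Step 1. Integrate ∫(4*y*exp(y)) dy by parts with u = y, dv = (4*exp(y)) dy, so v = 4*exp(y): now 4*y*exp(y) + ∫(-4*exp(y)) dy.
Step 2. Evaluate the standard form: now 4*y*exp(y) - 4*exp(y).
Answer: 4*y*exp(y) - 4*exp(y).


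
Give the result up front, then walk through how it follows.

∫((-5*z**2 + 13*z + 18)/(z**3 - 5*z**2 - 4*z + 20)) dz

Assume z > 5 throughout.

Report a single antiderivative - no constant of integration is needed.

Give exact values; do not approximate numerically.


The answer is -2*log(z - 5) - 2*log(z - 2) - log(z + 2).
Step 1. Decompose ∫((-5*z**2 + 13*z + 18)/(z**3 - 5*z**2 - 4*z + 20)) dz by partial fractions, (-5*z**2 + 13*z + 18)/(z**3 - 5*z**2 - 4*z + 20) = -1/(z + 2) - 2/(z - 2) - 2/(z - 5): now ∫(-2/(z - 5)) dz + ∫(-2/(z - 2)) dz + ∫(-1/(z + 2)) dz.
Step 2. Evaluate the standard form [assuming z > 5]: now -2*log(z - 5) + ∫(-2/(z - 2)) dz + ∫(-1/(z + 2)) dz.
Step 3. Evaluate the standard form [assuming z > -2]: now -2*log(z - 5) - log(z + 2) + ∫(-2/(z - 2)) dz.
Step 4. Evaluate the standard form [assuming z > 2]: now -2*log(z - 5) - 2*log(z - 2) - log(z + 2).
Answer: -2*log(z - 5) - 2*log(z - 2) - log(z + 2).


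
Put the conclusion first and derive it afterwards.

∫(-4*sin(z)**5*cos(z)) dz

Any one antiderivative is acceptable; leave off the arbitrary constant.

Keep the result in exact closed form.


The answer is -2*sin(z)**6/3.
Step 1. Substitute u = sin(z), turning ∫(-4*sin(z)**5*cos(z)) dz into ∫(-4*u**5) du: now ∫(-4*u**5) du.
Step 2. Evaluate the standard form: now -2*u**6/3.
Step 3. Substitute back u = sin(z): now -2*sin(z)**6/3.
Answer: -2*sin(z)**6/3.


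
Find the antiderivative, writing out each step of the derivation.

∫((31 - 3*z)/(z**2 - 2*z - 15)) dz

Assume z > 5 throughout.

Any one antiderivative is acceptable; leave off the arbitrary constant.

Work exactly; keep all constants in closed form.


Step 1. Decompose ∫((31 - 3*z)/(z**2 - 2*z - 15)) dz by partial fractions, (31 - 3*z)/(z**2 - 2*z - 15) = -5/(z + 3) + 2/(z - 5): now ∫(2/(z - 5)) dz + ∫(-5/(z + 3)) dz.
Step 2. Evaluate the standard form [assuming z > 5]: now 2*log(z - 5) + ∫(-5/(z + 3)) dz.
Step 3. Evaluate the standard form [assuming z > -3]: now 2*log(z - 5) - 5*log(z + 3).
Answer: 2*log(z - 5) - 5*log(z + 3).


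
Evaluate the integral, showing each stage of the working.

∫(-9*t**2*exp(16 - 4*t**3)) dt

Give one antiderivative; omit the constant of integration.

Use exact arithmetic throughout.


Step 1. Substitute u = t**3 - 4, turning ∫(-9*t**2*exp(16 - 4*t**3)) dt into ∫(-3*exp(-4*u)) du: now ∫(-3*exp(-4*u)) du.
Step 2. Evaluate the standard form: now 3*exp(-4*u)/4.
Step 3. Substitute back u = t**3 - 4: now 3*exp(16 - 4*t**3)/4.
Answer: 3*exp(16 - 4*t**3)/4.


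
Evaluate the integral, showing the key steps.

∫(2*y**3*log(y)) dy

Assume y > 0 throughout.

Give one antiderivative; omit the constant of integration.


Step 1. Integrate ∫(2*y**3*log(y)) dy by parts with u = log(y), dv = (2*y**3) dy, so v = y**4/2 [assuming y > 0]: now y**4*log(y)/2 + ∫(-y**3/2) dy.
Step 2. Evaluate the standard form: now y**4*log(y)/2 - y**4/8.
Answer: y**4*log(y)/2 - y**4/8.


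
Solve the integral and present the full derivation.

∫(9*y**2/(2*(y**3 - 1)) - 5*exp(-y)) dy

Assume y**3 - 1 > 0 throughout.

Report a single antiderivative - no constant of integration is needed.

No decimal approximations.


Step 1. Rewrite: now ∫(9*y**2/(2*(y**3 - 1))) dy + ∫(-5*exp(-y)) dy.
Step 2. Substitute u = y**3 - 1, turning ∫(9*y**2/(2*(y**3 - 1))) dy into ∫(3/(2*u)) du: now ∫(3/(2*u)) du + ∫(-5*exp(-y)) dy.
Step 3. Evaluate the standard form [assuming u > 0]: now 3*log(u)/2 + ∫(-5*exp(-y)) dy.
Step 4. Substitute back u = y**3 - 1: now 3*log(y**3 - 1)/2 + ∫(-5*exp(-y)) dy.
Step 5. Evaluate the standard form: now 3*log(y**3 - 1)/2 + 5*exp(-y).
Answer: 3*log(y**3 - 1)/2 + 5*exp(-y).


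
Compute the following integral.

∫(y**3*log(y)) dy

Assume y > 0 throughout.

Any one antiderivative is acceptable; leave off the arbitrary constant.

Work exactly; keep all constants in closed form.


Answer: y**4*log(y)/4 - y**4/16.


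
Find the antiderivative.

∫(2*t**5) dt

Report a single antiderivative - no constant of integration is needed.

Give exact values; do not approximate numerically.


Answer: t**6/3.


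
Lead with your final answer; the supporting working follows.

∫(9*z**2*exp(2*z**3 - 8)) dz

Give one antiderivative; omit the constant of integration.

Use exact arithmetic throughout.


The answer is 3*exp(2*z**3 - 8)/2.
Step 1. Substitute u = z**3 - 4, turning ∫(9*z**2*exp(2*z**3 - 8)) dz into ∫(3*exp(2*u)) du: now ∫(3*exp(2*u)) du.
Step 2. Evaluate the standard form: now 3*exp(2*u)/2.
Step 3. Substitute back u = z**3 - 4: now 3*exp(2*z**3 - 8)/2.
Answer: 3*exp(2*z**3 - 8)/2.


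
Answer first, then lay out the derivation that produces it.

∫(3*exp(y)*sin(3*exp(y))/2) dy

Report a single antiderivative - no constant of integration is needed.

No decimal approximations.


The answer is -cos(3*exp(y))/2.
Step 1. Substitute u = exp(y), turning ∫(3*exp(y)*sin(3*exp(y))/2) dy into ∫(3*sin(3*u)/2) du: now ∫(3*sin(3*u)/2) du.
Step 2. Evaluate the standard form: now -cos(3*u)/2.
Step 3. Substitute back u = exp(y): now -cos(3*exp(y))/2.
Answer: -cos(3*exp(y))/2.


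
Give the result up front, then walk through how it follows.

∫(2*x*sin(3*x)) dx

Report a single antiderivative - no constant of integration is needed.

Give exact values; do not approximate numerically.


The answer is -2*x*cos(3*x)/3 + 2*sin(3*x)/9.
Step 1. Integrate ∫(2*x*sin(3*x)) dx by parts with u = x, dv = (2*sin(3*x)) dx, so v = -2*cos(3*x)/3: now -2*x*cos(3*x)/3 + ∫(2*cos(3*x)/3) dx.
Step 2. Evaluate the standard form: now -2*x*cos(3*x)/3 + 2*sin(3*x)/9.
Answer: -2*x*cos(3*x)/3 + 2*sin(3*x)/9.


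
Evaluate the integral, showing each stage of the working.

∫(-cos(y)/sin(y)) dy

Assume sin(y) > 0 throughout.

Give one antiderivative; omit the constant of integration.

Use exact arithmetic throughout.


Step 1. Substitute u = sin(y), turning ∫(-cos(y)/sin(y)) dy into ∫(-1/u) du: now ∫(-1/u) du.
Step 2. Evaluate the standard form [assuming u > 0]: now -log(u).
Step 3. Substitute back u = sin(y): now -log(sin(y)).
Answer: -log(sin(y)).


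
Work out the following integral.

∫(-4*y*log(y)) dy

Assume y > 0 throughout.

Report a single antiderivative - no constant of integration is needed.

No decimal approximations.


Answer: -2*y**2*log(y) + y**2.


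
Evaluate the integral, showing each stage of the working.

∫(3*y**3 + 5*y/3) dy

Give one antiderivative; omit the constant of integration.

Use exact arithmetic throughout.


Step 1. Rewrite: now ∫(5*y/3) dy + ∫(3*y**3) dy.
Step 2. Evaluate the standard form: now 3*y**4/4 + ∫(5*y/3) dy.
Step 3. Evaluate the standard form: now 3*y**4/4 + 5*y**2/6.
Answer: 3*y**4/4 + 5*y**2/6.


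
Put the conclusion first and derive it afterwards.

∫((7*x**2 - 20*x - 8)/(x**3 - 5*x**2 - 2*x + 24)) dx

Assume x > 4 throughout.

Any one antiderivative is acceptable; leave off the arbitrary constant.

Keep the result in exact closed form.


The answer is 4*log(x - 4) + log(x - 3) + 2*log(x + 2).
Step 1. Decompose ∫((7*x**2 - 20*x - 8)/(x**3 - 5*x**2 - 2*x + 24)) dx by partial fractions, (7*x**2 - 20*x - 8)/(x**3 - 5*x**2 - 2*x + 24) = 2/(x + 2) + 1/(x - 3) + 4/(x - 4): now ∫(4/(x - 4)) dx + ∫(1/(x - 3)) dx + ∫(2/(x + 2)) dx.
Step 2. Evaluate the standard form [assuming x > -2]: now 2*log(x + 2) + ∫(4/(x - 4)) dx + ∫(1/(x - 3)) dx.
Step 3. Evaluate the standard form [assuming x > 4]: now 4*log(x - 4) + 2*log(x + 2) + ∫(1/(x - 3)) dx.
Step 4. Evaluate the standard form [assuming x > 3]: now 4*log(x - 4) + log(x - 3) + 2*log(x + 2).
Answer: 4*log(x - 4) + log(x - 3) + 2*log(x + 2).


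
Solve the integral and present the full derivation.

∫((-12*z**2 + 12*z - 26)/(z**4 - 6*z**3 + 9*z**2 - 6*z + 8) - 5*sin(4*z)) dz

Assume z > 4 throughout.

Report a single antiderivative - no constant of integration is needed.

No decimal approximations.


Step 1. Rewrite: now ∫((-12*z**2 + 12*z - 26)/(z**4 - 6*z**3 + 9*z**2 - 6*z + 8)) dz + ∫(-5*sin(4*z)) dz.
Step 2. Decompose ∫((-12*z**2 + 12*z - 26)/(z**4 - 6*z**3 + 9*z**2 - 6*z + 8)) dz by partial fractions, (-12*z**2 + 12*z - 26)/(z**4 - 6*z**3 + 9*z**2 - 6*z + 8) = -2/(z**2 + 1) + 5/(z - 2) - 5/(z - 4): now ∫(-5/(z - 4)) dz + ∫(5/(z - 2)) dz + ∫(-2/(z**2 + 1)) dz + ∫(-5*sin(4*z)) dz.
Step 3. Evaluate the standard form [assuming z > 2]: now 5*log(z - 2) + ∫(-5/(z - 4)) dz + ∫(-2/(z**2 + 1)) dz + ∫(-5*sin(4*z)) dz.
Step 4. Evaluate the standard form [assuming z > 4]: now -5*log(z - 4) + 5*log(z - 2) + ∫(-2/(z**2 + 1)) dz + ∫(-5*sin(4*z)) dz.
Step 5. Evaluate the standard form: now -5*log(z - 4) + 5*log(z - 2) - 2*atan(z) + ∫(-5*sin(4*z)) dz.
Step 6. Evaluate the standard form: now -5*log(z - 4) + 5*log(z - 2) + 5*cos(4*z)/4 - 2*atan(z).
Answer: -5*log(z - 4) + 5*log(z - 2) + 5*cos(4*z)/4 - 2*atan(z).


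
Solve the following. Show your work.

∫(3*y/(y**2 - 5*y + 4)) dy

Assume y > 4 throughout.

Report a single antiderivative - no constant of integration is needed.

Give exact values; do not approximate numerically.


Step 1. Decompose ∫(3*y/(y**2 - 5*y + 4)) dy by partial fractions, 3*y/(y**2 - 5*y + 4) = -1/(y - 1) + 4/(y - 4): now ∫(4/(y - 4)) dy + ∫(-1/(y - 1)) dy.
Step 2. Evaluate the standard form [assuming y > 1]: now -log(y - 1) + ∫(4/(y - 4)) dy.
Step 3. Evaluate the standard form [assuming y > 4]: now 4*log(y - 4) - log(y - 1).
Answer: 4*log(y - 4) - log(y - 1).


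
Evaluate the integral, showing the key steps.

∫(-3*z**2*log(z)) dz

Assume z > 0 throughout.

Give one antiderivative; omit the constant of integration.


Step 1. Integrate ∫(-3*z**2*log(z)) dz by parts with u = log(z), dv = (-3*z**2) dz, so v = -z**3 [assuming z > 0]: now -z**3*log(z) + ∫(z**2) dz.
Step 2. Evaluate the standard form: now -z**3*log(z) + z**3/3.
Answer: -z**3*log(z) + z**3/3.


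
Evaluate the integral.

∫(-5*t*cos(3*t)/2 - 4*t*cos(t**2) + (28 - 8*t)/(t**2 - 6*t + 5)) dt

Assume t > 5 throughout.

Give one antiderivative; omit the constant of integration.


Answer: -5*t*sin(3*t)/6 - 3*log(t - 5) - 5*log(t - 1) - 2*sin(t**2) - 5*cos(3*t)/18.


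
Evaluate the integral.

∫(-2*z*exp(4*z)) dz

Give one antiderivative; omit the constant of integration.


Answer: -z*exp(4*z)/2 + exp(4*z)/8.


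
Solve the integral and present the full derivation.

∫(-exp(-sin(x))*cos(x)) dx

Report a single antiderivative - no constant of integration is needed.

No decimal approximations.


Step 1. Substitute u = sin(x), turning ∫(-exp(-sin(x))*cos(x)) dx into ∫(-exp(-u)) du: now ∫(-exp(-u)) du.
Step 2. Evaluate the standard form: now exp(-u).
Step 3. Substitute back u = sin(x): now exp(-sin(x)).
Answer: exp(-sin(x)).


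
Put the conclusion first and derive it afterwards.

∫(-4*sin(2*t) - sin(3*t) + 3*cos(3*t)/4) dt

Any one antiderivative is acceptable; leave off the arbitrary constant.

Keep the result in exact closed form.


The answer is sin(3*t)/4 + 2*cos(2*t) + cos(3*t)/3.
Step 1. Rewrite: now ∫(-4*sin(2*t)) dt + ∫(-sin(3*t)) dt + ∫(3*cos(3*t)/4) dt.
Step 2. Evaluate the standard form: now cos(3*t)/3 + ∫(-4*sin(2*t)) dt + ∫(3*cos(3*t)/4) dt.
Step 3. Evaluate the standard form: now 2*cos(2*t) + cos(3*t)/3 + ∫(3*cos(3*t)/4) dt.
Step 4. Evaluate the standard form: now sin(3*t)/4 + 2*cos(2*t) + cos(3*t)/3.
Answer: sin(3*t)/4 + 2*cos(2*t) + cos(3*t)/3.


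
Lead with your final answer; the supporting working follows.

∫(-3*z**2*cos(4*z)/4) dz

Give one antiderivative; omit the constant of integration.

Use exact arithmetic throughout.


The answer is -3*z**2*sin(4*z)/16 - 3*z*cos(4*z)/32 + 3*sin(4*z)/128.
Step 1. Integrate ∫(-3*z**2*cos(4*z)/4) dz by parts with u = z**2, dv = (-3*cos(4*z)/4) dz, so v = -3*sin(4*z)/16: now -3*z**2*sin(4*z)/16 + ∫(3*z*sin(4*z)/8) dz.
Step 2. Integrate ∫(3*z*sin(4*z)/8) dz by parts with u = z, dv = (3*sin(4*z)/8) dz, so v = -3*cos(4*z)/32: now -3*z**2*sin(4*z)/16 - 3*z*cos(4*z)/32 + ∫(3*cos(4*z)/32) dz.
Step 3. Evaluate the standard form: now -3*z**2*sin(4*z)/16 - 3*z*cos(4*z)/32 + 3*sin(4*z)/128.
Answer: -3*z**2*sin(4*z)/16 - 3*z*cos(4*z)/32 + 3*sin(4*z)/128.


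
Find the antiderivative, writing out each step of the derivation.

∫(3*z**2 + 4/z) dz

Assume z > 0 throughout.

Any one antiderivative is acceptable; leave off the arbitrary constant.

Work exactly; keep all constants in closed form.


Step 1. Rewrite: now ∫(4/z) dz + ∫(3*z**2) dz.
Step 2. Evaluate the standard form: now z**3 + ∫(4/z) dz.
Step 3. Evaluate the standard form [assuming z > 0]: now z**3 + 4*log(z).
Answer: z**3 + 4*log(z).


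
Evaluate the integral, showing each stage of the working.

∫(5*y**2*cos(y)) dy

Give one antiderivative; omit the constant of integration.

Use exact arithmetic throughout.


Step 1. Integrate ∫(5*y**2*cos(y)) dy by parts with u = y**2, dv = (5*cos(y)) dy, so v = 5*sin(y): now 5*y**2*sin(y) + ∫(-10*y*sin(y)) dy.
Step 2. Integrate ∫(-10*y*sin(y)) dy by parts with u = y, dv = (-10*sin(y)) dy, so v = 10*cos(y): now 5*y**2*sin(y) + 10*y*cos(y) + ∫(-10*cos(y)) dy.
Step 3. Evaluate the standard form: now 5*y**2*sin(y) + 10*y*cos(y) - 10*sin(y).
Answer: 5*y**2*sin(y) + 10*y*cos(y) - 10*sin(y).


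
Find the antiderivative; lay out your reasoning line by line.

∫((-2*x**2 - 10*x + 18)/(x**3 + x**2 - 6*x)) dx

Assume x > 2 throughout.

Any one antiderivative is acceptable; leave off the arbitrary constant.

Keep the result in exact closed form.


Step 1. Decompose ∫((-2*x**2 - 10*x + 18)/(x**3 + x**2 - 6*x)) dx by partial fractions, (-2*x**2 - 10*x + 18)/(x**3 + x**2 - 6*x) = 2/(x + 3) - 1/(x - 2) - 3/x: now ∫(-3/x) dx + ∫(-1/(x - 2)) dx + ∫(2/(x + 3)) dx.
Step 2. Evaluate the standard form [assuming x > -3]: now 2*log(x + 3) + ∫(-3/x) dx + ∫(-1/(x - 2)) dx.
Step 3. Evaluate the standard form [assuming x > 2]: now -log(x - 2) + 2*log(x + 3) + ∫(-3/x) dx.
Step 4. Evaluate the standard form [assuming x > 0]: now -3*log(x) - log(x - 2) + 2*log(x + 3).
Answer: -3*log(x) - log(x - 2) + 2*log(x + 3).


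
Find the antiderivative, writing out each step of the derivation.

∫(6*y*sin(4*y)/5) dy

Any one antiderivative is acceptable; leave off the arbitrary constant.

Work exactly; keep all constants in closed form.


Step 1. Integrate ∫(6*y*sin(4*y)/5) dy by parts with u = y, dv = (6*sin(4*y)/5) dy, so v = -3*cos(4*y)/10: now -3*y*cos(4*y)/10 + ∫(3*cos(4*y)/10) dy.
Step 2. Evaluate the standard form: now -3*y*cos(4*y)/10 + 3*sin(4*y)/40.
Answer: -3*y*cos(4*y)/10 + 3*sin(4*y)/40.


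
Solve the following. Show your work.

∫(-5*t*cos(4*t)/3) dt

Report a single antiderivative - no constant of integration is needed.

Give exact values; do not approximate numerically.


Step 1. Integrate ∫(-5*t*cos(4*t)/3) dt by parts with u = t, dv = (-5*cos(4*t)/3) dt, so v = -5*sin(4*t)/12: now -5*t*sin(4*t)/12 + ∫(5*sin(4*t)/12) dt.
Step 2. Evaluate the standard form: now -5*t*sin(4*t)/12 - 5*cos(4*t)/48.
Answer: -5*t*sin(4*t)/12 - 5*cos(4*t)/48.


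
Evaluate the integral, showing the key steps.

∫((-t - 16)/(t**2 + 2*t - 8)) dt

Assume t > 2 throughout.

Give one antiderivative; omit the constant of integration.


Step 1. Decompose ∫((-t - 16)/(t**2 + 2*t - 8)) dt by partial fractions, (-t - 16)/(t**2 + 2*t - 8) = 2/(t + 4) - 3/(t - 2): now ∫(-3/(t - 2)) dt + ∫(2/(t + 4)) dt.
Step 2. Evaluate the standard form [assuming t > 2]: now -3*log(t - 2) + ∫(2/(t + 4)) dt.
Step 3. Evaluate the standard form [assuming t > -4]: now -3*log(t - 2) + 2*log(t + 4).
Answer: -3*log(t - 2) + 2*log(t + 4).


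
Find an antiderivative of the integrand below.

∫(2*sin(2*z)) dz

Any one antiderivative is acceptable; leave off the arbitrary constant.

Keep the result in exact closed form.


Answer: -cos(2*z).


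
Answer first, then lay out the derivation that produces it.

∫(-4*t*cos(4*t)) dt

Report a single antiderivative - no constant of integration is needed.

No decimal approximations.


The answer is -t*sin(4*t) - cos(4*t)/4.
Step 1. Integrate ∫(-4*t*cos(4*t)) dt by parts with u = t, dv = (-4*cos(4*t)) dt, so v = -sin(4*t): now -t*sin(4*t) + ∫(sin(4*t)) dt.
Step 2. Evaluate the standard form: now -t*sin(4*t) - cos(4*t)/4.
Answer: -t*sin(4*t) - cos(4*t)/4.


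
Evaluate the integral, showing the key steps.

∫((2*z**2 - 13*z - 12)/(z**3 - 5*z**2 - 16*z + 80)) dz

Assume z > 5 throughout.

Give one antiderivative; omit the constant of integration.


Step 1. Decompose ∫((2*z**2 - 13*z - 12)/(z**3 - 5*z**2 - 16*z + 80)) dz by partial fractions, (2*z**2 - 13*z - 12)/(z**3 - 5*z**2 - 16*z + 80) = 1/(z + 4) + 4/(z - 4) - 3/(z - 5): now ∫(-3/(z - 5)) dz + ∫(4/(z - 4)) dz + ∫(1/(z + 4)) dz.
Step 2. Evaluate the standard form [assuming z > 4]: now 4*log(z - 4) + ∫(-3/(z - 5)) dz + ∫(1/(z + 4)) dz.
Step 3. Evaluate the standard form [assuming z > -4]: now 4*log(z - 4) + log(z + 4) + ∫(-3/(z - 5)) dz.
Step 4. Evaluate the standard form [assuming z > 5]: now -3*log(z - 5) + 4*log(z - 4) + log(z + 4).
Answer: -3*log(z - 5) + 4*log(z - 4) + log(z + 4).


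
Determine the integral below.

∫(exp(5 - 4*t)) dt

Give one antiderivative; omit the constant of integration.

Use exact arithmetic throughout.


Answer: -exp(5 - 4*t)/4.


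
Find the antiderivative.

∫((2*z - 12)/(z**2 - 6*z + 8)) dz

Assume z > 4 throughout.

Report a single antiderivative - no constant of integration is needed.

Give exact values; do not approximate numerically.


Answer: -2*log(z - 4) + 4*log(z - 2).


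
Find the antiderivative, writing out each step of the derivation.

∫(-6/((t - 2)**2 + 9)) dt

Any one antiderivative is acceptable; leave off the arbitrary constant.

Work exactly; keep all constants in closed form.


Step 1. Substitute u = t - 2, turning ∫(-6/((t - 2)**2 + 9)) dt into ∫(-6/(u**2 + 9)) du: now ∫(-6/(u**2 + 9)) du.
Step 2. Evaluate the standard form: now -2*atan(u/3).
Step 3. Substitute back u = t - 2: now -2*atan(t/3 - 2/3).
Answer: -2*atan(t/3 - 2/3).


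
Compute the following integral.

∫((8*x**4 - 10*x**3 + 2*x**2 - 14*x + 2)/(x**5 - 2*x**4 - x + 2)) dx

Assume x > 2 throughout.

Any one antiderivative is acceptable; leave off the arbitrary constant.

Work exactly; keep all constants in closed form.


Answer: 2*log(x - 2) + 3*log(x - 1) + 3*log(x + 1) + 2*atan(x).


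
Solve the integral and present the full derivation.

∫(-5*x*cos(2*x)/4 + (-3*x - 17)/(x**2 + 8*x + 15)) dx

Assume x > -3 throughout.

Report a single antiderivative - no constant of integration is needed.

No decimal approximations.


Step 1. Rewrite: now ∫(-5*x*cos(2*x)/4) dx + ∫((-3*x - 17)/(x**2 + 8*x + 15)) dx.
Step 2. Decompose ∫((-3*x - 17)/(x**2 + 8*x + 15)) dx by partial fractions, (-3*x - 17)/(x**2 + 8*x + 15) = 1/(x + 5) - 4/(x + 3): now ∫(-5*x*cos(2*x)/4) dx + ∫(-4/(x + 3)) dx + ∫(1/(x + 5)) dx.
Step 3. Evaluate the standard form [assuming x > -5]: now log(x + 5) + ∫(-5*x*cos(2*x)/4) dx + ∫(-4/(x + 3)) dx.
Step 4. Evaluate the standard form [assuming x > -3]: now -4*log(x + 3) + log(x + 5) + ∫(-5*x*cos(2*x)/4) dx.
Step 5. Integrate ∫(-5*x*cos(2*x)/4) dx by parts with u = x, dv = (-5*cos(2*x)/4) dx, so v = -5*sin(2*x)/8: now -5*x*sin(2*x)/8 - 4*log(x + 3) + log(x + 5) + ∫(5*sin(2*x)/8) dx.
Step 6. Evaluate the standard form: now -5*x*sin(2*x)/8 - 4*log(x + 3) + log(x + 5) - 5*cos(2*x)/16.
Answer: -5*x*sin(2*x)/8 - 4*log(x + 3) + log(x + 5) - 5*cos(2*x)/16.


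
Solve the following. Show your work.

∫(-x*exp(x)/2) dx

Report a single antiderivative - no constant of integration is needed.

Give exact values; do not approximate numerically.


Step 1. Integrate ∫(-x*exp(x)/2) dx by parts with u = x, dv = (-exp(x)/2) dx, so v = -exp(x)/2: now -x*exp(x)/2 + ∫(exp(x)/2) dx.
Step 2. Evaluate the standard form: now -x*exp(x)/2 + exp(x)/2.
Answer: -x*exp(x)/2 + exp(x)/2.


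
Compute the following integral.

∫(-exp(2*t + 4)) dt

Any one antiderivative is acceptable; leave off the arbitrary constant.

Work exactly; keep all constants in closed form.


Answer: -exp(2*t + 4)/2.


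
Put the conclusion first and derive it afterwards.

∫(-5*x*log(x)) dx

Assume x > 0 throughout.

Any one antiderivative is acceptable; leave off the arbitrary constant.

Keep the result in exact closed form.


The answer is -5*x**2*log(x)/2 + 5*x**2/4.
Step 1. Integrate ∫(-5*x*log(x)) dx by parts with u = log(x), dv = (-5*x) dx, so v = -5*x**2/2 [assuming x > 0]: now -5*x**2*log(x)/2 + ∫(5*x/2) dx.
Step 2. Evaluate the standard form: now -5*x**2*log(x)/2 + 5*x**2/4.
Answer: -5*x**2*log(x)/2 + 5*x**2/4.
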